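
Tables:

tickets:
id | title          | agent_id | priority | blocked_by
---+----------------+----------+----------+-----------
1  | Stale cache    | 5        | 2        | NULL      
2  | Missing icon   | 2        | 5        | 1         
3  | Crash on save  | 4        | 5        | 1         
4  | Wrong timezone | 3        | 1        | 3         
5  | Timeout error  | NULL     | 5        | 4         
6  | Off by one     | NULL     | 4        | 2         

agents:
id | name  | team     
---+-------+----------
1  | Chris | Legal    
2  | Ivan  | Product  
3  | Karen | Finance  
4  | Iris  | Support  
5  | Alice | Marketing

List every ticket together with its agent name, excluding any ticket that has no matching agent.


INNER JOIN keeps only tickets rows whose agent_id matches an id in agents. Walk through each ticket:
  - ticket 1 (Stale cache): agent_id=5 -> matches Alice
  - ticket 2 (Missing icon): agent_id=2 -> matches Ivan
  - ticket 3 (Crash on save): agent_id=4 -> matches Iris
  - ticket 4 (Wrong timezone): agent_id=3 -> matches Karen
  - ticket 5 (Timeout error): agent_id=NULL, no match -> dropped
  - ticket 6 (Off by one): agent_id=NULL, no match -> dropped
So 2 of 6 rows are dropped.

SQL:
SELECT a.title, b.name AS agent
FROM tickets a
INNER JOIN agents b ON a.agent_id = b.id

Result:
title          | agent
---------------+------
Stale cache    | Alice
Missing icon   | Ivan 
Crash on save  | Iris 
Wrong timezone | Karen


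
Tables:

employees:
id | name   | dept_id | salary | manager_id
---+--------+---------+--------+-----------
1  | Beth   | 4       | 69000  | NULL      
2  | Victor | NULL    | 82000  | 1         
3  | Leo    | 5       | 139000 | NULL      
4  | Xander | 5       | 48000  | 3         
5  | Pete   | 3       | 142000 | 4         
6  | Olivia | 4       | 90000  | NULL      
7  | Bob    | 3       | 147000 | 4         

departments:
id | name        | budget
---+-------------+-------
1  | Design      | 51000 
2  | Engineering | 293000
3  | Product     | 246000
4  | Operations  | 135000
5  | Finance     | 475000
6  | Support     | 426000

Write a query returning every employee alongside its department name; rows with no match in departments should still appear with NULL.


LEFT JOIN keeps every row from employees (the left table); where dept_id has no match in departments, the department columns become NULL. Walk through each employee:
  - employee 1 (Beth): dept_id=4 -> matches Operations
  - employee 2 (Victor): dept_id=NULL, no match -> kept with NULL
  - employee 3 (Leo): dept_id=5 -> matches Finance
  - employee 4 (Xander): dept_id=5 -> matches Finance
  - employee 5 (Pete): dept_id=3 -> matches Product
  - employee 6 (Olivia): dept_id=4 -> matches Operations
  - employee 7 (Bob): dept_id=3 -> matches Product
All 7 rows appear; 1 has NULL department.

SQL:
SELECT a.name, b.name AS department
FROM employees a
LEFT JOIN departments b ON a.dept_id = b.id

Result:
name   | department
-------+-----------
Beth   | Operations
Victor | NULL      
Leo    | Finance   
Xander | Finance   
Pete   | Product   
Olivia | Operations
Bob    | Product   


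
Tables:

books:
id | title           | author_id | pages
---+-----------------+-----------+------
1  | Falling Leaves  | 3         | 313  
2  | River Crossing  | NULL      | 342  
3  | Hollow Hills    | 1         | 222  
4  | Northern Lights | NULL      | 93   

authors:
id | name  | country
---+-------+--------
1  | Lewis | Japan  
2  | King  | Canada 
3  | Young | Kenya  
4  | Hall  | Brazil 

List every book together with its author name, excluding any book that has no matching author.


INNER JOIN keeps only books rows whose author_id matches an id in authors. Walk through each book:
  - book 1 (Falling Leaves): author_id=3 -> matches Young
  - book 2 (River Crossing): author_id=NULL, no match -> dropped
  - book 3 (Hollow Hills): author_id=1 -> matches Lewis
  - book 4 (Northern Lights): author_id=NULL, no match -> dropped
So 2 of 4 rows are dropped.

SQL:
SELECT a.title, b.name AS author
FROM books a
INNER JOIN authors b ON a.author_id = b.id

Result:
title          | author
---------------+-------
Falling Leaves | Young 
Hollow Hills   | Lewis 


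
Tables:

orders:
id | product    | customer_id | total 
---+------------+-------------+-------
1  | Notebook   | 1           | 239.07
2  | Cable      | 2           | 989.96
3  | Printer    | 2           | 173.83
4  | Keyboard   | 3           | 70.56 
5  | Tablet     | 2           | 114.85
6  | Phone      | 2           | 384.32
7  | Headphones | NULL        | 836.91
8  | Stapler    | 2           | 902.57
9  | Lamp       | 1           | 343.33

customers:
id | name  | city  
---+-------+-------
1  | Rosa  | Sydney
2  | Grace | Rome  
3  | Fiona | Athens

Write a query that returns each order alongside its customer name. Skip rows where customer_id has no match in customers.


INNER JOIN keeps only orders rows whose customer_id matches an id in customers. Walk through each order:
  - order 1 (Notebook): customer_id=1 -> matches Rosa
  - order 2 (Cable): customer_id=2 -> matches Grace
  - order 3 (Printer): customer_id=2 -> matches Grace
  - order 4 (Keyboard): customer_id=3 -> matches Fiona
  - order 5 (Tablet): customer_id=2 -> matches Grace
  - order 6 (Phone): customer_id=2 -> matches Grace
  - order 7 (Headphones): customer_id=NULL, no match -> dropped
  - order 8 (Stapler): customer_id=2 -> matches Grace
  - order 9 (Lamp): customer_id=1 -> matches Rosa
So 1 of 9 rows is dropped.

SQL:
SELECT a.product, b.name AS customer
FROM orders a
INNER JOIN customers b ON a.customer_id = b.id

Result:
product  | customer
---------+---------
Notebook | Rosa    
Cable    | Grace   
Printer  | Grace   
Keyboard | Fiona   
Tablet   | Grace   
Phone    | Grace   
Stapler  | Grace   
Lamp     | Rosa    


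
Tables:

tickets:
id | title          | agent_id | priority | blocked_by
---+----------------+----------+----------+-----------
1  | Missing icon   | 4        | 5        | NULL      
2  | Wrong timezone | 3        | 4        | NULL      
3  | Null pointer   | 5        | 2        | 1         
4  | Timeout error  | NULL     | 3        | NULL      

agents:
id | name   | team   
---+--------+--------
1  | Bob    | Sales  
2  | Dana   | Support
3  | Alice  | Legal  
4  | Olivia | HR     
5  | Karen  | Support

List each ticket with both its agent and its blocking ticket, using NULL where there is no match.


Two LEFT JOINs from the same base table tickets: one to agents via agent_id, one to tickets itself via blocked_by. Both are LEFT so every ticket is preserved.
Match against agents:
  - ticket 1 (Missing icon): agent_id=4 -> matches Olivia
  - ticket 2 (Wrong timezone): agent_id=3 -> matches Alice
  - ticket 3 (Null pointer): agent_id=5 -> matches Karen
  - ticket 4 (Timeout error): agent_id=NULL, no match -> kept with NULL
Match against tickets (self):
  - ticket 1 (Missing icon): blocked_by=NULL -> NULL
  - ticket 2 (Wrong timezone): blocked_by=NULL -> NULL
  - ticket 3 (Null pointer): blocked_by=1 -> Missing icon
  - ticket 4 (Timeout error): blocked_by=NULL -> NULL

SQL:
SELECT a.title, b.name AS agent, c.title AS blocked_by
FROM tickets a
LEFT JOIN agents b ON a.agent_id = b.id
LEFT JOIN tickets c ON a.blocked_by = c.id

Result:
title          | agent  | blocked_by  
---------------+--------+-------------
Missing icon   | Olivia | NULL        
Wrong timezone | Alice  | NULL        
Null pointer   | Karen  | Missing icon
Timeout error  | NULL   | NULL        


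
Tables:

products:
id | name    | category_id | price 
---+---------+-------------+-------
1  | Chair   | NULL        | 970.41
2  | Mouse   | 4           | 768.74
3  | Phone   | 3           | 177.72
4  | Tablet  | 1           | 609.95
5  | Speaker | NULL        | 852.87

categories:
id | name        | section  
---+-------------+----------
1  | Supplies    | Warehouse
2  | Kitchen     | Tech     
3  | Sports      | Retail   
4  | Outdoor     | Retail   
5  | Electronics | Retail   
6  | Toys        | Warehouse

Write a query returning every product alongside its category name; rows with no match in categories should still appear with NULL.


LEFT JOIN keeps every row from products (the left table); where category_id has no match in categories, the category columns become NULL. Walk through each product:
  - product 1 (Chair): category_id=NULL, no match -> kept with NULL
  - product 2 (Mouse): category_id=4 -> matches Outdoor
  - product 3 (Phone): category_id=3 -> matches Sports
  - product 4 (Tablet): category_id=1 -> matches Supplies
  - product 5 (Speaker): category_id=NULL, no match -> kept with NULL
All 5 rows appear; 2 have NULL category.

SQL:
SELECT a.name, b.name AS category
FROM products a
LEFT JOIN categories b ON a.category_id = b.id

Result:
name    | category
--------+---------
Chair   | NULL    
Mouse   | Outdoor 
Phone   | Sports  
Tablet  | Supplies
Speaker | NULL    


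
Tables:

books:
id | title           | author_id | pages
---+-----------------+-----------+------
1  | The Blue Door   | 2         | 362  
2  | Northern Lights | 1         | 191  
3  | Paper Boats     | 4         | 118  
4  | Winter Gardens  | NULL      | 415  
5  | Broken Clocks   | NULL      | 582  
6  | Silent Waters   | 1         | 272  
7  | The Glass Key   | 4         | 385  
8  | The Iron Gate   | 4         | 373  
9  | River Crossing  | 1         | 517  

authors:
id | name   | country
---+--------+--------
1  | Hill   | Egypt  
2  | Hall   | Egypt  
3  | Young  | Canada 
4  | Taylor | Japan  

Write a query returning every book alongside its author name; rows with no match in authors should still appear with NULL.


LEFT JOIN keeps every row from books (the left table); where author_id has no match in authors, the author columns become NULL. Walk through each book:
  - book 1 (The Blue Door): author_id=2 -> matches Hall
  - book 2 (Northern Lights): author_id=1 -> matches Hill
  - book 3 (Paper Boats): author_id=4 -> matches Taylor
  - book 4 (Winter Gardens): author_id=NULL, no match -> kept with NULL
  - book 5 (Broken Clocks): author_id=NULL, no match -> kept with NULL
  - book 6 (Silent Waters): author_id=1 -> matches Hill
  - book 7 (The Glass Key): author_id=4 -> matches Taylor
  - book 8 (The Iron Gate): author_id=4 -> matches Taylor
  - book 9 (River Crossing): author_id=1 -> matches Hill
All 9 rows appear; 2 have NULL author.

SQL:
SELECT a.title, b.name AS author
FROM books a
LEFT JOIN authors b ON a.author_id = b.id

Result:
title           | author
----------------+-------
The Blue Door   | Hall  
Northern Lights | Hill  
Paper Boats     | Taylor
Winter Gardens  | NULL  
Broken Clocks   | NULL  
Silent Waters   | Hill  
The Glass Key   | Taylor
The Iron Gate   | Taylor
River Crossing  | Hill  


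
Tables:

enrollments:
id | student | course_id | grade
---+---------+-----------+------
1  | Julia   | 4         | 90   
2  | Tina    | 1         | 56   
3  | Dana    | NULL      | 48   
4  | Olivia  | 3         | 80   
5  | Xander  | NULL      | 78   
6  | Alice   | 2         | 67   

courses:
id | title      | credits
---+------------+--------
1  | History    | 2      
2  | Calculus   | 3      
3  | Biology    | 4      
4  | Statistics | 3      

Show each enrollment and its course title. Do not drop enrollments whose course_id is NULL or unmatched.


LEFT JOIN keeps every row from enrollments (the left table); where course_id has no match in courses, the course columns become NULL. Walk through each enrollment:
  - enrollment 1 (Julia): course_id=4 -> matches Statistics
  - enrollment 2 (Tina): course_id=1 -> matches History
  - enrollment 3 (Dana): course_id=NULL, no match -> kept with NULL
  - enrollment 4 (Olivia): course_id=3 -> matches Biology
  - enrollment 5 (Xander): course_id=NULL, no match -> kept with NULL
  - enrollment 6 (Alice): course_id=2 -> matches Calculus
All 6 rows appear; 2 have NULL course.

SQL:
SELECT a.student, b.title AS course
FROM enrollments a
LEFT JOIN courses b ON a.course_id = b.id

Result:
student | course    
--------+-----------
Julia   | Statistics
Tina    | History   
Dana    | NULL      
Olivia  | Biology   
Xander  | NULL      
Alice   | Calculus  


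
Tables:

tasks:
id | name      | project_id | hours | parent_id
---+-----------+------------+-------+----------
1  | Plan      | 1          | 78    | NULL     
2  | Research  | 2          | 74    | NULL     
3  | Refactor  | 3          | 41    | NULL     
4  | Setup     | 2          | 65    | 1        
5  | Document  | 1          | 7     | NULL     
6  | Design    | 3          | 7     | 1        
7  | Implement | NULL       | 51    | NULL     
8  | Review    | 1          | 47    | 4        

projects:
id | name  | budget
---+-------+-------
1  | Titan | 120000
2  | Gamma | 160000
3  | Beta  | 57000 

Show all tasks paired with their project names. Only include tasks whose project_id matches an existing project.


INNER JOIN keeps only tasks rows whose project_id matches an id in projects. Walk through each task:
  - task 1 (Plan): project_id=1 -> matches Titan
  - task 2 (Research): project_id=2 -> matches Gamma
  - task 3 (Refactor): project_id=3 -> matches Beta
  - task 4 (Setup): project_id=2 -> matches Gamma
  - task 5 (Document): project_id=1 -> matches Titan
  - task 6 (Design): project_id=3 -> matches Beta
  - task 7 (Implement): project_id=NULL, no match -> dropped
  - task 8 (Review): project_id=1 -> matches Titan
So 1 of 8 rows is dropped.

SQL:
SELECT a.name, b.name AS project
FROM tasks a
INNER JOIN projects b ON a.project_id = b.id

Result:
name     | project
---------+--------
Plan     | Titan  
Research | Gamma  
Refactor | Beta   
Setup    | Gamma  
Document | Titan  
Design   | Beta   
Review   | Titan  


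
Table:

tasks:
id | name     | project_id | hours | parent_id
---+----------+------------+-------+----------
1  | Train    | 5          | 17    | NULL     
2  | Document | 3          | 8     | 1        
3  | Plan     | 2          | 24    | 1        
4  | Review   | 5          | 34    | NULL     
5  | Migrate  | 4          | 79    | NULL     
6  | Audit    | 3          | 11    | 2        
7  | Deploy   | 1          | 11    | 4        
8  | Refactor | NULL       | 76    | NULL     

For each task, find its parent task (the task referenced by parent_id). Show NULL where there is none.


This is a self-join: tasks is joined to a second copy of itself, matching each row's parent_id to another row's id. Use LEFT JOIN so rows with parent_id=NULL are kept.
  - task 1 (Train): parent_id=NULL -> NULL
  - task 2 (Document): parent_id=1 -> Train
  - task 3 (Plan): parent_id=1 -> Train
  - task 4 (Review): parent_id=NULL -> NULL
  - task 5 (Migrate): parent_id=NULL -> NULL
  - task 6 (Audit): parent_id=2 -> Document
  - task 7 (Deploy): parent_id=4 -> Review
  - task 8 (Refactor): parent_id=NULL -> NULL

SQL:
SELECT a.name AS item, b.name AS parent
FROM tasks a
LEFT JOIN tasks b ON a.parent_id = b.id

Result:
item     | parent  
---------+---------
Train    | NULL    
Document | Train   
Plan     | Train   
Review   | NULL    
Migrate  | NULL    
Audit    | Document
Deploy   | Review  
Refactor | NULL    


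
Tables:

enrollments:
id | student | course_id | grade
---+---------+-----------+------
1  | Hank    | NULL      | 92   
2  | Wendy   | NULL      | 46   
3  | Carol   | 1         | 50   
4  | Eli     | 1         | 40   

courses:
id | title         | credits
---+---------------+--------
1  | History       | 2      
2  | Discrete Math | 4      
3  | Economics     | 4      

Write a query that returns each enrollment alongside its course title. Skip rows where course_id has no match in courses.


INNER JOIN keeps only enrollments rows whose course_id matches an id in courses. Walk through each enrollment:
  - enrollment 1 (Hank): course_id=NULL, no match -> dropped
  - enrollment 2 (Wendy): course_id=NULL, no match -> dropped
  - enrollment 3 (Carol): course_id=1 -> matches History
  - enrollment 4 (Eli): course_id=1 -> matches History
So 2 of 4 rows are dropped.

SQL:
SELECT a.student, b.title AS course
FROM enrollments a
INNER JOIN courses b ON a.course_id = b.id

Result:
student | course 
--------+--------
Carol   | History
Eli     | History


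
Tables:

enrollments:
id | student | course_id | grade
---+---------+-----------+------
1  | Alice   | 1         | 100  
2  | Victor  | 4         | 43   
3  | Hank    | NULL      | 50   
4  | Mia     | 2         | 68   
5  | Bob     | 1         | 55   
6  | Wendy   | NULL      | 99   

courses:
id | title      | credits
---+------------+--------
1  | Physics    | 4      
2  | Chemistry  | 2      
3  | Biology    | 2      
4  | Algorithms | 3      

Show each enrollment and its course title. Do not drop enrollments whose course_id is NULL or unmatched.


LEFT JOIN keeps every row from enrollments (the left table); where course_id has no match in courses, the course columns become NULL. Walk through each enrollment:
  - enrollment 1 (Alice): course_id=1 -> matches Physics
  - enrollment 2 (Victor): course_id=4 -> matches Algorithms
  - enrollment 3 (Hank): course_id=NULL, no match -> kept with NULL
  - enrollment 4 (Mia): course_id=2 -> matches Chemistry
  - enrollment 5 (Bob): course_id=1 -> matches Physics
  - enrollment 6 (Wendy): course_id=NULL, no match -> kept with NULL
All 6 rows appear; 2 have NULL course.

SQL:
SELECT a.student, b.title AS course
FROM enrollments a
LEFT JOIN courses b ON a.course_id = b.id

Result:
student | course    
--------+-----------
Alice   | Physics   
Victor  | Algorithms
Hank    | NULL      
Mia     | Chemistry 
Bob     | Physics   
Wendy   | NULL      


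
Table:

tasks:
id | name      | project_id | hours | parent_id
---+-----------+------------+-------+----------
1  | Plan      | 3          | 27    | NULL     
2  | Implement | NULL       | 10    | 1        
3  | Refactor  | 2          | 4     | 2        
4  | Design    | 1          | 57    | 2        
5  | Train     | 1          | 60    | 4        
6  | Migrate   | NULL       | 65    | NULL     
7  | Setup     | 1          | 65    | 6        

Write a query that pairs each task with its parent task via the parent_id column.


This is a self-join: tasks is joined to a second copy of itself, matching each row's parent_id to another row's id. Use LEFT JOIN so rows with parent_id=NULL are kept.
  - task 1 (Plan): parent_id=NULL -> NULL
  - task 2 (Implement): parent_id=1 -> Plan
  - task 3 (Refactor): parent_id=2 -> Implement
  - task 4 (Design): parent_id=2 -> Implement
  - task 5 (Train): parent_id=4 -> Design
  - task 6 (Migrate): parent_id=NULL -> NULL
  - task 7 (Setup): parent_id=6 -> Migrate

SQL:
SELECT a.name AS item, b.name AS parent
FROM tasks a
LEFT JOIN tasks b ON a.parent_id = b.id

Result:
item      | parent   
----------+----------
Plan      | NULL     
Implement | Plan     
Refactor  | Implement
Design    | Implement
Train     | Design   
Migrate   | NULL     
Setup     | Migrate  


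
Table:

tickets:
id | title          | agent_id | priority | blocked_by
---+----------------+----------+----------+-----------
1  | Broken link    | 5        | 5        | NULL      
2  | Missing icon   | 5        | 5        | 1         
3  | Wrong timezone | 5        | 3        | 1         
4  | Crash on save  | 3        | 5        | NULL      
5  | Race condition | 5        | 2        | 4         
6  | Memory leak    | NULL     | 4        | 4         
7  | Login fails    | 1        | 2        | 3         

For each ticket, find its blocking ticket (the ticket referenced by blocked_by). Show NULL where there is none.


This is a self-join: tickets is joined to a second copy of itself, matching each row's blocked_by to another row's id. Use LEFT JOIN so rows with blocked_by=NULL are kept.
  - ticket 1 (Broken link): blocked_by=NULL -> NULL
  - ticket 2 (Missing icon): blocked_by=1 -> Broken link
  - ticket 3 (Wrong timezone): blocked_by=1 -> Broken link
  - ticket 4 (Crash on save): blocked_by=NULL -> NULL
  - ticket 5 (Race condition): blocked_by=4 -> Crash on save
  - ticket 6 (Memory leak): blocked_by=4 -> Crash on save
  - ticket 7 (Login fails): blocked_by=3 -> Wrong timezone

SQL:
SELECT a.title AS item, b.title AS blocked_by
FROM tickets a
LEFT JOIN tickets b ON a.blocked_by = b.id

Result:
item           | blocked_by    
---------------+---------------
Broken link    | NULL          
Missing icon   | Broken link   
Wrong timezone | Broken link   
Crash on save  | NULL          
Race condition | Crash on save 
Memory leak    | Crash on save 
Login fails    | Wrong timezone


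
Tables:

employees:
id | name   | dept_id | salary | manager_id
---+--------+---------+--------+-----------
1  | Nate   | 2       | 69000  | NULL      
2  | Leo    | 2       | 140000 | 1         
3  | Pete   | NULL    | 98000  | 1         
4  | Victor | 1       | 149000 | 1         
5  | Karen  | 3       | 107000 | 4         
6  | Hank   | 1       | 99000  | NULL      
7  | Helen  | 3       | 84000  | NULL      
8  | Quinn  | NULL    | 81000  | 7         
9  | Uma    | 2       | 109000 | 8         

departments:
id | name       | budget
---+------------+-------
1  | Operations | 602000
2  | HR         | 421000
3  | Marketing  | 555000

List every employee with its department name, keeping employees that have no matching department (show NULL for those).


LEFT JOIN keeps every row from employees (the left table); where dept_id has no match in departments, the department columns become NULL. Walk through each employee:
  - employee 1 (Nate): dept_id=2 -> matches HR
  - employee 2 (Leo): dept_id=2 -> matches HR
  - employee 3 (Pete): dept_id=NULL, no match -> kept with NULL
  - employee 4 (Victor): dept_id=1 -> matches Operations
  - employee 5 (Karen): dept_id=3 -> matches Marketing
  - employee 6 (Hank): dept_id=1 -> matches Operations
  - employee 7 (Helen): dept_id=3 -> matches Marketing
  - employee 8 (Quinn): dept_id=NULL, no match -> kept with NULL
  - employee 9 (Uma): dept_id=2 -> matches HR
All 9 rows appear; 2 have NULL department.

SQL:
SELECT a.name, b.name AS department
FROM employees a
LEFT JOIN departments b ON a.dept_id = b.id

Result:
name   | department
-------+-----------
Nate   | HR        
Leo    | HR        
Pete   | NULL      
Victor | Operations
Karen  | Marketing 
Hank   | Operations
Helen  | Marketing 
Quinn  | NULL      
Uma    | HR        


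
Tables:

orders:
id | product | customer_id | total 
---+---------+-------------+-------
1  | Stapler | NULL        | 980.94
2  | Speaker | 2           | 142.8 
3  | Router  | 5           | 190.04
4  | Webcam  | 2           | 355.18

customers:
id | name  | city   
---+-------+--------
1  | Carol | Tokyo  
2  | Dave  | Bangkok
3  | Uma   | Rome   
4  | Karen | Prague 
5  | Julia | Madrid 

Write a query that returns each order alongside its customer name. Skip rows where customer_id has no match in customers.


INNER JOIN keeps only orders rows whose customer_id matches an id in customers. Walk through each order:
  - order 1 (Stapler): customer_id=NULL, no match -> dropped
  - order 2 (Speaker): customer_id=2 -> matches Dave
  - order 3 (Router): customer_id=5 -> matches Julia
  - order 4 (Webcam): customer_id=2 -> matches Dave
So 1 of 4 rows is dropped.

SQL:
SELECT a.product, b.name AS customer
FROM orders a
INNER JOIN customers b ON a.customer_id = b.id

Result:
product | customer
--------+---------
Speaker | Dave    
Router  | Julia   
Webcam  | Dave    


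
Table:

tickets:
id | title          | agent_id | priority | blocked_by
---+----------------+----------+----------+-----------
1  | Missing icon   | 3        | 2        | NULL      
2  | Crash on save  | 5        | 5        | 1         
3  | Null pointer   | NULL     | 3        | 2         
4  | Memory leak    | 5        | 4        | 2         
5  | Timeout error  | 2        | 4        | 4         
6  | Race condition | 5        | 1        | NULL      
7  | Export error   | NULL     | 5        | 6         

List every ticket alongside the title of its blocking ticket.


This is a self-join: tickets is joined to a second copy of itself, matching each row's blocked_by to another row's id. Use LEFT JOIN so rows with blocked_by=NULL are kept.
  - ticket 1 (Missing icon): blocked_by=NULL -> NULL
  - ticket 2 (Crash on save): blocked_by=1 -> Missing icon
  - ticket 3 (Null pointer): blocked_by=2 -> Crash on save
  - ticket 4 (Memory leak): blocked_by=2 -> Crash on save
  - ticket 5 (Timeout error): blocked_by=4 -> Memory leak
  - ticket 6 (Race condition): blocked_by=NULL -> NULL
  - ticket 7 (Export error): blocked_by=6 -> Race condition

SQL:
SELECT a.title AS item, b.title AS blocked_by
FROM tickets a
LEFT JOIN tickets b ON a.blocked_by = b.id

Result:
item           | blocked_by    
---------------+---------------
Missing icon   | NULL          
Crash on save  | Missing icon  
Null pointer   | Crash on save 
Memory leak    | Crash on save 
Timeout error  | Memory leak   
Race condition | NULL          
Export error   | Race condition


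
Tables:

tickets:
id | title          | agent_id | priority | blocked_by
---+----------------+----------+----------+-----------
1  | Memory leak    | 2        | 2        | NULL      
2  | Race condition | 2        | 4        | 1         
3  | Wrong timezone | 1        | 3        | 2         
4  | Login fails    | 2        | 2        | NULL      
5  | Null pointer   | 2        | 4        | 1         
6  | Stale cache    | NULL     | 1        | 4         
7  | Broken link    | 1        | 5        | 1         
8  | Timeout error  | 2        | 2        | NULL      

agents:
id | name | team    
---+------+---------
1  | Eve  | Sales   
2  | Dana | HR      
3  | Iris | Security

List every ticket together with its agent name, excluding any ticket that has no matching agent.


INNER JOIN keeps only tickets rows whose agent_id matches an id in agents. Walk through each ticket:
  - ticket 1 (Memory leak): agent_id=2 -> matches Dana
  - ticket 2 (Race condition): agent_id=2 -> matches Dana
  - ticket 3 (Wrong timezone): agent_id=1 -> matches Eve
  - ticket 4 (Login fails): agent_id=2 -> matches Dana
  - ticket 5 (Null pointer): agent_id=2 -> matches Dana
  - ticket 6 (Stale cache): agent_id=NULL, no match -> dropped
  - ticket 7 (Broken link): agent_id=1 -> matches Eve
  - ticket 8 (Timeout error): agent_id=2 -> matches Dana
So 1 of 8 rows is dropped.

SQL:
SELECT a.title, b.name AS agent
FROM tickets a
INNER JOIN agents b ON a.agent_id = b.id

Result:
title          | agent
---------------+------
Memory leak    | Dana 
Race condition | Dana 
Wrong timezone | Eve  
Login fails    | Dana 
Null pointer   | Dana 
Broken link    | Eve  
Timeout error  | Dana 


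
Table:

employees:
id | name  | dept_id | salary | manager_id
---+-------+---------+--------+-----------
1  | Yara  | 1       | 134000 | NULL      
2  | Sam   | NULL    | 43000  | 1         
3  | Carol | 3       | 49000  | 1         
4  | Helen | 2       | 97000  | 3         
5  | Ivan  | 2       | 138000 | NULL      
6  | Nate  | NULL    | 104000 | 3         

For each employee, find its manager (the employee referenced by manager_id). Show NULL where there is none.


This is a self-join: employees is joined to a second copy of itself, matching each row's manager_id to another row's id. Use LEFT JOIN so rows with manager_id=NULL are kept.
  - employee 1 (Yara): manager_id=NULL -> NULL
  - employee 2 (Sam): manager_id=1 -> Yara
  - employee 3 (Carol): manager_id=1 -> Yara
  - employee 4 (Helen): manager_id=3 -> Carol
  - employee 5 (Ivan): manager_id=NULL -> NULL
  - employee 6 (Nate): manager_id=3 -> Carol

SQL:
SELECT a.name AS item, b.name AS manager
FROM employees a
LEFT JOIN employees b ON a.manager_id = b.id

Result:
item  | manager
------+--------
Yara  | NULL   
Sam   | Yara   
Carol | Yara   
Helen | Carol  
Ivan  | NULL   
Nate  | Carol  


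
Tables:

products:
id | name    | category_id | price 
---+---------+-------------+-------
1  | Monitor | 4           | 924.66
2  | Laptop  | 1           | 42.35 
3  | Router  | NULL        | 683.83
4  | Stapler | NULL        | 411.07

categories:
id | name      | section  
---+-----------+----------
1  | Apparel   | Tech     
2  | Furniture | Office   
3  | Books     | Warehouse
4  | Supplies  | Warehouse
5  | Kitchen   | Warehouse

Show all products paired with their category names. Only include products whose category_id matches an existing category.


INNER JOIN keeps only products rows whose category_id matches an id in categories. Walk through each product:
  - product 1 (Monitor): category_id=4 -> matches Supplies
  - product 2 (Laptop): category_id=1 -> matches Apparel
  - product 3 (Router): category_id=NULL, no match -> dropped
  - product 4 (Stapler): category_id=NULL, no match -> dropped
So 2 of 4 rows are dropped.

SQL:
SELECT a.name, b.name AS category
FROM products a
INNER JOIN categories b ON a.category_id = b.id

Result:
name    | category
--------+---------
Monitor | Supplies
Laptop  | Apparel 


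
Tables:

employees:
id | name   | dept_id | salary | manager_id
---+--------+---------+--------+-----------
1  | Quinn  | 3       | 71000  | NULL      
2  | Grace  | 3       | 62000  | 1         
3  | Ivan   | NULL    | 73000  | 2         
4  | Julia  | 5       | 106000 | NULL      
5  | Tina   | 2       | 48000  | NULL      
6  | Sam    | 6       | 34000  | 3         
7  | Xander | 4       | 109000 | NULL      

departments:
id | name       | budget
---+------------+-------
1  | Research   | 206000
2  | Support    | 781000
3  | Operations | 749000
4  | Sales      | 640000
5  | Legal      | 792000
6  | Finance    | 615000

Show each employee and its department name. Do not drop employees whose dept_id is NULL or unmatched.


LEFT JOIN keeps every row from employees (the left table); where dept_id has no match in departments, the department columns become NULL. Walk through each employee:
  - employee 1 (Quinn): dept_id=3 -> matches Operations
  - employee 2 (Grace): dept_id=3 -> matches Operations
  - employee 3 (Ivan): dept_id=NULL, no match -> kept with NULL
  - employee 4 (Julia): dept_id=5 -> matches Legal
  - employee 5 (Tina): dept_id=2 -> matches Support
  - employee 6 (Sam): dept_id=6 -> matches Finance
  - employee 7 (Xander): dept_id=4 -> matches Sales
All 7 rows appear; 1 has NULL department.

SQL:
SELECT a.name, b.name AS department
FROM employees a
LEFT JOIN departments b ON a.dept_id = b.id

Result:
name   | department
-------+-----------
Quinn  | Operations
Grace  | Operations
Ivan   | NULL      
Julia  | Legal     
Tina   | Support   
Sam    | Finance   
Xander | Sales     


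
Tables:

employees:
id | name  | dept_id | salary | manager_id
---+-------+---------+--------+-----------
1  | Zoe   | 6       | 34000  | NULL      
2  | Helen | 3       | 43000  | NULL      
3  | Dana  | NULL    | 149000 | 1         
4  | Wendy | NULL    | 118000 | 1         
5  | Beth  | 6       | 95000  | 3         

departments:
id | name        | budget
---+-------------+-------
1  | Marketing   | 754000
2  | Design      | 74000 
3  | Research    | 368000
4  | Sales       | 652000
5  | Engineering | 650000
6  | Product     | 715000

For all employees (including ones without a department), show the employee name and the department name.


LEFT JOIN keeps every row from employees (the left table); where dept_id has no match in departments, the department columns become NULL. Walk through each employee:
  - employee 1 (Zoe): dept_id=6 -> matches Product
  - employee 2 (Helen): dept_id=3 -> matches Research
  - employee 3 (Dana): dept_id=NULL, no match -> kept with NULL
  - employee 4 (Wendy): dept_id=NULL, no match -> kept with NULL
  - employee 5 (Beth): dept_id=6 -> matches Product
All 5 rows appear; 2 have NULL department.

SQL:
SELECT a.name, b.name AS department
FROM employees a
LEFT JOIN departments b ON a.dept_id = b.id

Result:
name  | department
------+-----------
Zoe   | Product   
Helen | Research  
Dana  | NULL      
Wendy | NULL      
Beth  | Product   


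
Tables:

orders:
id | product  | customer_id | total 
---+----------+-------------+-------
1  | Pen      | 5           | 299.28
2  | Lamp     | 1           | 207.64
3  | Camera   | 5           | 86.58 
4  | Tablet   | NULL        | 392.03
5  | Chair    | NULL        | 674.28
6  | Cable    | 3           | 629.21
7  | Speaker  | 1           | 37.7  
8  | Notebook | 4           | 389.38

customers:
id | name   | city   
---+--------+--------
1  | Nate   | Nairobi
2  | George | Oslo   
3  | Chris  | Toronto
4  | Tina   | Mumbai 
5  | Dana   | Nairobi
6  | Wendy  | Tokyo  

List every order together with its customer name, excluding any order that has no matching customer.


INNER JOIN keeps only orders rows whose customer_id matches an id in customers. Walk through each order:
  - order 1 (Pen): customer_id=5 -> matches Dana
  - order 2 (Lamp): customer_id=1 -> matches Nate
  - order 3 (Camera): customer_id=5 -> matches Dana
  - order 4 (Tablet): customer_id=NULL, no match -> dropped
  - order 5 (Chair): customer_id=NULL, no match -> dropped
  - order 6 (Cable): customer_id=3 -> matches Chris
  - order 7 (Speaker): customer_id=1 -> matches Nate
  - order 8 (Notebook): customer_id=4 -> matches Tina
So 2 of 8 rows are dropped.

SQL:
SELECT a.product, b.name AS customer
FROM orders a
INNER JOIN customers b ON a.customer_id = b.id

Result:
product  | customer
---------+---------
Pen      | Dana    
Lamp     | Nate    
Camera   | Dana    
Cable    | Chris   
Speaker  | Nate    
Notebook | Tina    


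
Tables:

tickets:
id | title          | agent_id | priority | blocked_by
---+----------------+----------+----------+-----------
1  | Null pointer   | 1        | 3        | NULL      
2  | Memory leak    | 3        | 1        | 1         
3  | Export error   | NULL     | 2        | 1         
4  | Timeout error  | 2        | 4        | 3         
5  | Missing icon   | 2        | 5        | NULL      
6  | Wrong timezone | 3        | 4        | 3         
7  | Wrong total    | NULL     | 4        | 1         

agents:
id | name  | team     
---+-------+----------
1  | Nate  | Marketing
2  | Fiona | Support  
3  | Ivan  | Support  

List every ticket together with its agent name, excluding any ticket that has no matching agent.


INNER JOIN keeps only tickets rows whose agent_id matches an id in agents. Walk through each ticket:
  - ticket 1 (Null pointer): agent_id=1 -> matches Nate
  - ticket 2 (Memory leak): agent_id=3 -> matches Ivan
  - ticket 3 (Export error): agent_id=NULL, no match -> dropped
  - ticket 4 (Timeout error): agent_id=2 -> matches Fiona
  - ticket 5 (Missing icon): agent_id=2 -> matches Fiona
  - ticket 6 (Wrong timezone): agent_id=3 -> matches Ivan
  - ticket 7 (Wrong total): agent_id=NULL, no match -> dropped
So 2 of 7 rows are dropped.

SQL:
SELECT a.title, b.name AS agent
FROM tickets a
INNER JOIN agents b ON a.agent_id = b.id

Result:
title          | agent
---------------+------
Null pointer   | Nate 
Memory leak    | Ivan 
Timeout error  | Fiona
Missing icon   | Fiona
Wrong timezone | Ivan 


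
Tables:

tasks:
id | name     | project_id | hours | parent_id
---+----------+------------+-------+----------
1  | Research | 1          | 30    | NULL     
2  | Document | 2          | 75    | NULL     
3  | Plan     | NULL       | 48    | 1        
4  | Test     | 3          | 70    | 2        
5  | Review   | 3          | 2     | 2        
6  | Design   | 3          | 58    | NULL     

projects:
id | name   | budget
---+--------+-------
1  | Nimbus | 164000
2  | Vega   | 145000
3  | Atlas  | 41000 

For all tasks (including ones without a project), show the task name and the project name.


LEFT JOIN keeps every row from tasks (the left table); where project_id has no match in projects, the project columns become NULL. Walk through each task:
  - task 1 (Research): project_id=1 -> matches Nimbus
  - task 2 (Document): project_id=2 -> matches Vega
  - task 3 (Plan): project_id=NULL, no match -> kept with NULL
  - task 4 (Test): project_id=3 -> matches Atlas
  - task 5 (Review): project_id=3 -> matches Atlas
  - task 6 (Design): project_id=3 -> matches Atlas
All 6 rows appear; 1 has NULL project.

SQL:
SELECT a.name, b.name AS project
FROM tasks a
LEFT JOIN projects b ON a.project_id = b.id

Result:
name     | project
---------+--------
Research | Nimbus 
Document | Vega   
Plan     | NULL   
Test     | Atlas  
Review   | Atlas  
Design   | Atlas  


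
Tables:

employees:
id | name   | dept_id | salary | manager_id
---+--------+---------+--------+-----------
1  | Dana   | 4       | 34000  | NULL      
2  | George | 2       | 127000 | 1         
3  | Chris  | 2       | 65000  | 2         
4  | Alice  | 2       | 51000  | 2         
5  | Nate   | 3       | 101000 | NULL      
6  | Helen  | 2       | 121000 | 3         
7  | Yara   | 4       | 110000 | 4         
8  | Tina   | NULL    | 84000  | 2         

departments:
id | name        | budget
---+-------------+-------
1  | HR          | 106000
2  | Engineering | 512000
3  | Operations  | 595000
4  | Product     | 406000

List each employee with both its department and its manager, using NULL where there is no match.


Two LEFT JOINs from the same base table employees: one to departments via dept_id, one to employees itself via manager_id. Both are LEFT so every employee is preserved.
Match against departments:
  - employee 1 (Dana): dept_id=4 -> matches Product
  - employee 2 (George): dept_id=2 -> matches Engineering
  - employee 3 (Chris): dept_id=2 -> matches Engineering
  - employee 4 (Alice): dept_id=2 -> matches Engineering
  - employee 5 (Nate): dept_id=3 -> matches Operations
  - employee 6 (Helen): dept_id=2 -> matches Engineering
  - employee 7 (Yara): dept_id=4 -> matches Product
  - employee 8 (Tina): dept_id=NULL, no match -> kept with NULL
Match against employees (self):
  - employee 1 (Dana): manager_id=NULL -> NULL
  - employee 2 (George): manager_id=1 -> Dana
  - employee 3 (Chris): manager_id=2 -> George
  - employee 4 (Alice): manager_id=2 -> George
  - employee 5 (Nate): manager_id=NULL -> NULL
  - employee 6 (Helen): manager_id=3 -> Chris
  - employee 7 (Yara): manager_id=4 -> Alice
  - employee 8 (Tina): manager_id=2 -> George

SQL:
SELECT a.name, b.name AS department, c.name AS manager
FROM employees a
LEFT JOIN departments b ON a.dept_id = b.id
LEFT JOIN employees c ON a.manager_id = c.id

Result:
name   | department  | manager
-------+-------------+--------
Dana   | Product     | NULL   
George | Engineering | Dana   
Chris  | Engineering | George 
Alice  | Engineering | George 
Nate   | Operations  | NULL   
Helen  | Engineering | Chris  
Yara   | Product     | Alice  
Tina   | NULL        | George 


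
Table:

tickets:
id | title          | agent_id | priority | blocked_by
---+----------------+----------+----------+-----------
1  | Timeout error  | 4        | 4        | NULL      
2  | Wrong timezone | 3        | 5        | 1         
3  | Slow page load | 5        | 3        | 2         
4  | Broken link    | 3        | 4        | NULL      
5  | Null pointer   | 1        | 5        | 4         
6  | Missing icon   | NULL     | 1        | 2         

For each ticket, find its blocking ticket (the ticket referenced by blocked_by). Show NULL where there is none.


This is a self-join: tickets is joined to a second copy of itself, matching each row's blocked_by to another row's id. Use LEFT JOIN so rows with blocked_by=NULL are kept.
  - ticket 1 (Timeout error): blocked_by=NULL -> NULL
  - ticket 2 (Wrong timezone): blocked_by=1 -> Timeout error
  - ticket 3 (Slow page load): blocked_by=2 -> Wrong timezone
  - ticket 4 (Broken link): blocked_by=NULL -> NULL
  - ticket 5 (Null pointer): blocked_by=4 -> Broken link
  - ticket 6 (Missing icon): blocked_by=2 -> Wrong timezone

SQL:
SELECT a.title AS item, b.title AS blocked_by
FROM tickets a
LEFT JOIN tickets b ON a.blocked_by = b.id

Result:
item           | blocked_by    
---------------+---------------
Timeout error  | NULL          
Wrong timezone | Timeout error 
Slow page load | Wrong timezone
Broken link    | NULL          
Null pointer   | Broken link   
Missing icon   | Wrong timezone


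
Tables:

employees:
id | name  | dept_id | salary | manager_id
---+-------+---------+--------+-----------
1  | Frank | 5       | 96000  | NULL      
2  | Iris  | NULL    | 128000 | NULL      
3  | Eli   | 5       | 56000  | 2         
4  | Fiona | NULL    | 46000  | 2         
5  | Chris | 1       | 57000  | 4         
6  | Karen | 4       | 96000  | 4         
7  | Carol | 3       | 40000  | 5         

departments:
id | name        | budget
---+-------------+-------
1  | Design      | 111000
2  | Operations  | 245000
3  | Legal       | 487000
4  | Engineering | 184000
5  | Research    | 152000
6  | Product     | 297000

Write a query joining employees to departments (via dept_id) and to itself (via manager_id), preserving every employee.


Two LEFT JOINs from the same base table employees: one to departments via dept_id, one to employees itself via manager_id. Both are LEFT so every employee is preserved.
Match against departments:
  - employee 1 (Frank): dept_id=5 -> matches Research
  - employee 2 (Iris): dept_id=NULL, no match -> kept with NULL
  - employee 3 (Eli): dept_id=5 -> matches Research
  - employee 4 (Fiona): dept_id=NULL, no match -> kept with NULL
  - employee 5 (Chris): dept_id=1 -> matches Design
  - employee 6 (Karen): dept_id=4 -> matches Engineering
  - employee 7 (Carol): dept_id=3 -> matches Legal
Match against employees (self):
  - employee 1 (Frank): manager_id=NULL -> NULL
  - employee 2 (Iris): manager_id=NULL -> NULL
  - employee 3 (Eli): manager_id=2 -> Iris
  - employee 4 (Fiona): manager_id=2 -> Iris
  - employee 5 (Chris): manager_id=4 -> Fiona
  - employee 6 (Karen): manager_id=4 -> Fiona
  - employee 7 (Carol): manager_id=5 -> Chris

SQL:
SELECT a.name, b.name AS department, c.name AS manager
FROM employees a
LEFT JOIN departments b ON a.dept_id = b.id
LEFT JOIN employees c ON a.manager_id = c.id

Result:
name  | department  | manager
------+-------------+--------
Frank | Research    | NULL   
Iris  | NULL        | NULL   
Eli   | Research    | Iris   
Fiona | NULL        | Iris   
Chris | Design      | Fiona  
Karen | Engineering | Fiona  
Carol | Legal       | Chris  
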